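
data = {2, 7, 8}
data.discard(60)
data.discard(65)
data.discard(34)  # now {2, 7, 8}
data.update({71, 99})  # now {2, 7, 8, 71, 99}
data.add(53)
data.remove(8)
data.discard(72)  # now {2, 7, 53, 71, 99}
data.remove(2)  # {7, 53, 71, 99}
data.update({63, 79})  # {7, 53, 63, 71, 79, 99}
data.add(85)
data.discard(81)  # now {7, 53, 63, 71, 79, 85, 99}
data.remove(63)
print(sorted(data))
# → [7, 53, 71, 79, 85, 99]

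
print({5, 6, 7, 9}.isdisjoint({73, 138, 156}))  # True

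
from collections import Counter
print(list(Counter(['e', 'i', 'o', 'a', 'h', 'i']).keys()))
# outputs ['e', 'i', 'o', 'a', 'h']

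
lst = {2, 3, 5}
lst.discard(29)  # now {2, 3, 5}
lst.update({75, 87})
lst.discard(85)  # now {2, 3, 5, 75, 87}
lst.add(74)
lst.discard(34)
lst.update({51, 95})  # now {2, 3, 5, 51, 74, 75, 87, 95}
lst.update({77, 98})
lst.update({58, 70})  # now {2, 3, 5, 51, 58, 70, 74, 75, 77, 87, 95, 98}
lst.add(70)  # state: {2, 3, 5, 51, 58, 70, 74, 75, 77, 87, 95, 98}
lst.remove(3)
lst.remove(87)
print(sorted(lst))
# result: [2, 5, 51, 58, 70, 74, 75, 77, 95, 98]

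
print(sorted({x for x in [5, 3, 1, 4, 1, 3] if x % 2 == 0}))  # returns [4]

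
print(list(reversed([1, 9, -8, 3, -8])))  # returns [-8, 3, -8, 9, 1]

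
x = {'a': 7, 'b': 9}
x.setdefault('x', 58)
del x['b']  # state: {'a': 7, 'x': 58}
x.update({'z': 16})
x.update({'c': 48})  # {'a': 7, 'x': 58, 'z': 16, 'c': 48}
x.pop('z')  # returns 16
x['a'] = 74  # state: {'a': 74, 'x': 58, 'c': 48}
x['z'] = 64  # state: {'a': 74, 'x': 58, 'c': 48, 'z': 64}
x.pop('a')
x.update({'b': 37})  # {'x': 58, 'c': 48, 'z': 64, 'b': 37}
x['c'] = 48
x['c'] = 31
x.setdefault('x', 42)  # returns 58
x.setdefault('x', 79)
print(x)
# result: {'x': 58, 'c': 31, 'z': 64, 'b': 37}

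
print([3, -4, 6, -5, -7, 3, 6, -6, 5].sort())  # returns None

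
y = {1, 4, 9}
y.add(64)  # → {1, 4, 9, 64}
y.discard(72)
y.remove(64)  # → {1, 4, 9}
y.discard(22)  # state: {1, 4, 9}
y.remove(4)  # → {1, 9}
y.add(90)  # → {1, 9, 90}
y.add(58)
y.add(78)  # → {1, 9, 58, 78, 90}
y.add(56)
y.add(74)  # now {1, 9, 56, 58, 74, 78, 90}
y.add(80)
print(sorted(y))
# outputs [1, 9, 56, 58, 74, 78, 80, 90]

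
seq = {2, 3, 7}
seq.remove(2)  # {3, 7}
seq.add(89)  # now {3, 7, 89}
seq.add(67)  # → {3, 7, 67, 89}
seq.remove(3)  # {7, 67, 89}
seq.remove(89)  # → {7, 67}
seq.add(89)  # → {7, 67, 89}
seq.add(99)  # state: {7, 67, 89, 99}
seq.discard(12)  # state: {7, 67, 89, 99}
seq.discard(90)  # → {7, 67, 89, 99}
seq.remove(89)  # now {7, 67, 99}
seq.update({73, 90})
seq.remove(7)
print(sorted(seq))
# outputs [67, 73, 90, 99]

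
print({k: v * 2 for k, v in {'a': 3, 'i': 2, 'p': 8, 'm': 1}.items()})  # {'a': 6, 'i': 4, 'p': 16, 'm': 2}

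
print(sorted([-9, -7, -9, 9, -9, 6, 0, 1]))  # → [-9, -9, -9, -7, 0, 1, 6, 9]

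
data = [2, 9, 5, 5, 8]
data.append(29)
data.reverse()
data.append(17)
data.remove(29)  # [8, 5, 5, 9, 2, 17]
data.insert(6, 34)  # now [8, 5, 5, 9, 2, 17, 34]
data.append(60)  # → [8, 5, 5, 9, 2, 17, 34, 60]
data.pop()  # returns 60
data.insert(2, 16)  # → [8, 5, 16, 5, 9, 2, 17, 34]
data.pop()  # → 34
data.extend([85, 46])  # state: [8, 5, 16, 5, 9, 2, 17, 85, 46]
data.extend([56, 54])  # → [8, 5, 16, 5, 9, 2, 17, 85, 46, 56, 54]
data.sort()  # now [2, 5, 5, 8, 9, 16, 17, 46, 54, 56, 85]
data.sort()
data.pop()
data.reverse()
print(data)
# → [56, 54, 46, 17, 16, 9, 8, 5, 5, 2]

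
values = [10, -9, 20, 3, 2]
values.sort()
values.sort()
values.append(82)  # [-9, 2, 3, 10, 20, 82]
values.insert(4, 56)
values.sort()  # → [-9, 2, 3, 10, 20, 56, 82]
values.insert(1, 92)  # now [-9, 92, 2, 3, 10, 20, 56, 82]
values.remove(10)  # [-9, 92, 2, 3, 20, 56, 82]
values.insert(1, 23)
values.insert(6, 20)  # [-9, 23, 92, 2, 3, 20, 20, 56, 82]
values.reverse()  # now [82, 56, 20, 20, 3, 2, 92, 23, -9]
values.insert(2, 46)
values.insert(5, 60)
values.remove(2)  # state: [82, 56, 46, 20, 20, 60, 3, 92, 23, -9]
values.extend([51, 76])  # [82, 56, 46, 20, 20, 60, 3, 92, 23, -9, 51, 76]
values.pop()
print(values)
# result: [82, 56, 46, 20, 20, 60, 3, 92, 23, -9, 51]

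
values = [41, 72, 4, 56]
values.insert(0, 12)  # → [12, 41, 72, 4, 56]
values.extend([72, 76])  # [12, 41, 72, 4, 56, 72, 76]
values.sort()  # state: [4, 12, 41, 56, 72, 72, 76]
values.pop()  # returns 76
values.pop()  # 72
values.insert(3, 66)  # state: [4, 12, 41, 66, 56, 72]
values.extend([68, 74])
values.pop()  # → 74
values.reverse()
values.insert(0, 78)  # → [78, 68, 72, 56, 66, 41, 12, 4]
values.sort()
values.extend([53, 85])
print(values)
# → [4, 12, 41, 56, 66, 68, 72, 78, 53, 85]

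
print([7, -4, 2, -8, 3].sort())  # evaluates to None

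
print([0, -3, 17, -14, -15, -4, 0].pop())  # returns 0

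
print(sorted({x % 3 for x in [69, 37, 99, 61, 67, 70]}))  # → [0, 1]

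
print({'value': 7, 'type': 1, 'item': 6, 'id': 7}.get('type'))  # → 1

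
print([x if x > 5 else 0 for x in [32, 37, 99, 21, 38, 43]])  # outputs [32, 37, 99, 21, 38, 43]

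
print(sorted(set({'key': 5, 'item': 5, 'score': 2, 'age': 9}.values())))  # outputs [2, 5, 9]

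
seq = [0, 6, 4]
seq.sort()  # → [0, 4, 6]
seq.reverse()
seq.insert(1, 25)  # [6, 25, 4, 0]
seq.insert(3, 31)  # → [6, 25, 4, 31, 0]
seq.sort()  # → [0, 4, 6, 25, 31]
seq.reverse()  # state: [31, 25, 6, 4, 0]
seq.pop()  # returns 0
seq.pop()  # 4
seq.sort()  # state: [6, 25, 31]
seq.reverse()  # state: [31, 25, 6]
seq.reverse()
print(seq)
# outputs [6, 25, 31]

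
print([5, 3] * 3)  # [5, 3, 5, 3, 5, 3]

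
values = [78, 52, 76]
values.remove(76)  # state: [78, 52]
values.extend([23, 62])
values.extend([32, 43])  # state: [78, 52, 23, 62, 32, 43]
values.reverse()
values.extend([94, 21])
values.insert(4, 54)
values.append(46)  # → [43, 32, 62, 23, 54, 52, 78, 94, 21, 46]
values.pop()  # 46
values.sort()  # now [21, 23, 32, 43, 52, 54, 62, 78, 94]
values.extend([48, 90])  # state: [21, 23, 32, 43, 52, 54, 62, 78, 94, 48, 90]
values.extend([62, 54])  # [21, 23, 32, 43, 52, 54, 62, 78, 94, 48, 90, 62, 54]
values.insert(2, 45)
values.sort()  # [21, 23, 32, 43, 45, 48, 52, 54, 54, 62, 62, 78, 90, 94]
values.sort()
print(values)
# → [21, 23, 32, 43, 45, 48, 52, 54, 54, 62, 62, 78, 90, 94]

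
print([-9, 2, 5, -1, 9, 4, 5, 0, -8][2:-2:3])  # [5, 4]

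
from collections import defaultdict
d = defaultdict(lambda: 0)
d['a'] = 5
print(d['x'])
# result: 0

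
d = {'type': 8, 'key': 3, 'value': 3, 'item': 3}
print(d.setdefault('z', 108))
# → 108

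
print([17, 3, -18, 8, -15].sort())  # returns None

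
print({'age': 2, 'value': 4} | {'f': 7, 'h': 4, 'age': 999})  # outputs {'age': 999, 'value': 4, 'f': 7, 'h': 4}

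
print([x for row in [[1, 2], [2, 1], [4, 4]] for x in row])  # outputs [1, 2, 2, 1, 4, 4]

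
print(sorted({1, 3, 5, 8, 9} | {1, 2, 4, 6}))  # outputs [1, 2, 3, 4, 5, 6, 8, 9]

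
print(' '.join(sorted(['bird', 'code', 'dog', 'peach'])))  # bird code dog peach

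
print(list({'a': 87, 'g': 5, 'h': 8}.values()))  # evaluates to [87, 5, 8]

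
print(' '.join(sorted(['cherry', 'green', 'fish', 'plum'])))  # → cherry fish green plum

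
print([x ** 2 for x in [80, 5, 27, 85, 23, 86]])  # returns [6400, 25, 729, 7225, 529, 7396]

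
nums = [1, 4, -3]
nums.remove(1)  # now [4, -3]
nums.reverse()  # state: [-3, 4]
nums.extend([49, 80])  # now [-3, 4, 49, 80]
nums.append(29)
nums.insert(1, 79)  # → [-3, 79, 4, 49, 80, 29]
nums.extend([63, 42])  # [-3, 79, 4, 49, 80, 29, 63, 42]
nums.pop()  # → 42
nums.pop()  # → 63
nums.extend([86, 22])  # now [-3, 79, 4, 49, 80, 29, 86, 22]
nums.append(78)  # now [-3, 79, 4, 49, 80, 29, 86, 22, 78]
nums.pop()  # 78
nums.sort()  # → [-3, 4, 22, 29, 49, 79, 80, 86]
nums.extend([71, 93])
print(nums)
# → [-3, 4, 22, 29, 49, 79, 80, 86, 71, 93]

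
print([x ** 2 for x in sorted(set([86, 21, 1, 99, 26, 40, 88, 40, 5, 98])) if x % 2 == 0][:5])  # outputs [676, 1600, 7396, 7744, 9604]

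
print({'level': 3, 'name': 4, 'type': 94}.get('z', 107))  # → 107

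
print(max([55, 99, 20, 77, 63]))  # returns 99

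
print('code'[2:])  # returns de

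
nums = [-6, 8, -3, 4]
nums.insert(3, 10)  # [-6, 8, -3, 10, 4]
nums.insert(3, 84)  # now [-6, 8, -3, 84, 10, 4]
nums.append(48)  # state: [-6, 8, -3, 84, 10, 4, 48]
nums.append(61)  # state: [-6, 8, -3, 84, 10, 4, 48, 61]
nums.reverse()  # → [61, 48, 4, 10, 84, -3, 8, -6]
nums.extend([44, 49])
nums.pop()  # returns 49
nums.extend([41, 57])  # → [61, 48, 4, 10, 84, -3, 8, -6, 44, 41, 57]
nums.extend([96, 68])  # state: [61, 48, 4, 10, 84, -3, 8, -6, 44, 41, 57, 96, 68]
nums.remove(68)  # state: [61, 48, 4, 10, 84, -3, 8, -6, 44, 41, 57, 96]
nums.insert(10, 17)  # [61, 48, 4, 10, 84, -3, 8, -6, 44, 41, 17, 57, 96]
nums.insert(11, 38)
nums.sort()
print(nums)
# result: [-6, -3, 4, 8, 10, 17, 38, 41, 44, 48, 57, 61, 84, 96]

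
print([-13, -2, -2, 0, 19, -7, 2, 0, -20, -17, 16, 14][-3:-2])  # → [-17]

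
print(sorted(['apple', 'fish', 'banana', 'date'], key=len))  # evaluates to ['fish', 'date', 'apple', 'banana']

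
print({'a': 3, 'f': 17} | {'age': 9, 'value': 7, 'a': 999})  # {'a': 999, 'f': 17, 'age': 9, 'value': 7}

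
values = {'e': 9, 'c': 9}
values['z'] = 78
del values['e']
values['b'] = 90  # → {'c': 9, 'z': 78, 'b': 90}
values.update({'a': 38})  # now {'c': 9, 'z': 78, 'b': 90, 'a': 38}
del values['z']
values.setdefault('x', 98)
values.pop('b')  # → 90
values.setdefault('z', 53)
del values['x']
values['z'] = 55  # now {'c': 9, 'a': 38, 'z': 55}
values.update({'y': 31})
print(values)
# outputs {'c': 9, 'a': 38, 'z': 55, 'y': 31}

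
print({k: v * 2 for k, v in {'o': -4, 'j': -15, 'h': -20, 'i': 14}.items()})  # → {'o': -8, 'j': -30, 'h': -40, 'i': 28}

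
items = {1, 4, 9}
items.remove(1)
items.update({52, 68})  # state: {4, 9, 52, 68}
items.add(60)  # {4, 9, 52, 60, 68}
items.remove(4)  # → {9, 52, 60, 68}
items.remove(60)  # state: {9, 52, 68}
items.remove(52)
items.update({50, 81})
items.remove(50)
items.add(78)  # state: {9, 68, 78, 81}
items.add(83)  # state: {9, 68, 78, 81, 83}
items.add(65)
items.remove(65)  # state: {9, 68, 78, 81, 83}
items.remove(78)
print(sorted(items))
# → [9, 68, 81, 83]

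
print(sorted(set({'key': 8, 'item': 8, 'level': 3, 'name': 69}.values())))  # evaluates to [3, 8, 69]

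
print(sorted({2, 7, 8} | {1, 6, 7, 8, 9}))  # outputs [1, 2, 6, 7, 8, 9]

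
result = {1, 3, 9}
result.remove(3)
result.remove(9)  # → {1}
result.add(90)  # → {1, 90}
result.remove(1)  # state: {90}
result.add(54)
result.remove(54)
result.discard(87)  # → {90}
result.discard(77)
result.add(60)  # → {60, 90}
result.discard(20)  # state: {60, 90}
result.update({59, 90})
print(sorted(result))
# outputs [59, 60, 90]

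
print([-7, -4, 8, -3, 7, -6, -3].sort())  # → None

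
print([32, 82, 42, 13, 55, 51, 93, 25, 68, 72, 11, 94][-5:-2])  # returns [25, 68, 72]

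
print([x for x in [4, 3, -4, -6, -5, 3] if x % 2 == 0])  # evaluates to [4, -4, -6]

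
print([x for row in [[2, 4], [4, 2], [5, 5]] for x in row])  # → [2, 4, 4, 2, 5, 5]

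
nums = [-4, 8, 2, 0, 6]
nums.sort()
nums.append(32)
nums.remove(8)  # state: [-4, 0, 2, 6, 32]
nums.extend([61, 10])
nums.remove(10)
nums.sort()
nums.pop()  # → 61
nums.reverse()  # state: [32, 6, 2, 0, -4]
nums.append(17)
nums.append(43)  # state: [32, 6, 2, 0, -4, 17, 43]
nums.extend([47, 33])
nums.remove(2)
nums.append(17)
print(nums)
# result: [32, 6, 0, -4, 17, 43, 47, 33, 17]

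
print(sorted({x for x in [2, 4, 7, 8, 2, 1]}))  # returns [1, 2, 4, 7, 8]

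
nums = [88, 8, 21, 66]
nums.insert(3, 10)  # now [88, 8, 21, 10, 66]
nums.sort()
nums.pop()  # 88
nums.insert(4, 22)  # [8, 10, 21, 66, 22]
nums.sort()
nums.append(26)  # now [8, 10, 21, 22, 66, 26]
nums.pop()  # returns 26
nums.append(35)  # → [8, 10, 21, 22, 66, 35]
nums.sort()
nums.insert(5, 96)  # [8, 10, 21, 22, 35, 96, 66]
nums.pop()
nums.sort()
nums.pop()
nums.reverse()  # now [35, 22, 21, 10, 8]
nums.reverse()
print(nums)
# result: [8, 10, 21, 22, 35]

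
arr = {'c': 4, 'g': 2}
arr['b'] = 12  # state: {'c': 4, 'g': 2, 'b': 12}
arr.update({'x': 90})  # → {'c': 4, 'g': 2, 'b': 12, 'x': 90}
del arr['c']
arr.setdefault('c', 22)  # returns 22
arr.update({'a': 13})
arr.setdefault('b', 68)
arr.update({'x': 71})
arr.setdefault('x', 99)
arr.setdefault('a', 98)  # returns 13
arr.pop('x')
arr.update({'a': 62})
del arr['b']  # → {'g': 2, 'c': 22, 'a': 62}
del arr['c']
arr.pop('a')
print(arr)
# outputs {'g': 2}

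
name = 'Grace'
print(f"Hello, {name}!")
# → Hello, Grace!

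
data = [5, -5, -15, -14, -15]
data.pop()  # -15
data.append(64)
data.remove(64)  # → [5, -5, -15, -14]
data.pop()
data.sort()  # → [-15, -5, 5]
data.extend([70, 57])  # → [-15, -5, 5, 70, 57]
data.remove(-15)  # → [-5, 5, 70, 57]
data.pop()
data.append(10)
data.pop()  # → 10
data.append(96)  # [-5, 5, 70, 96]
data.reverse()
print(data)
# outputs [96, 70, 5, -5]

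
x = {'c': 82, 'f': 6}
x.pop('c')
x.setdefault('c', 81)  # 81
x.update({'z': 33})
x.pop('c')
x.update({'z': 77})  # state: {'f': 6, 'z': 77}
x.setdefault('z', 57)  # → 77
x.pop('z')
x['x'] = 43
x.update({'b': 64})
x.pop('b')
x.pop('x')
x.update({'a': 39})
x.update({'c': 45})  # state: {'f': 6, 'a': 39, 'c': 45}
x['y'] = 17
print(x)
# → {'f': 6, 'a': 39, 'c': 45, 'y': 17}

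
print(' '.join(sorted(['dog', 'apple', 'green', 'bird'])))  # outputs apple bird dog green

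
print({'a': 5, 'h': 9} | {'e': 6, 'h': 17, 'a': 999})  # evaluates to {'a': 999, 'h': 17, 'e': 6}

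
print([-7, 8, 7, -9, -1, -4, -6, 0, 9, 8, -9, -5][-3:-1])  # [8, -9]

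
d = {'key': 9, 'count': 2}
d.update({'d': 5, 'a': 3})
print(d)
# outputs {'key': 9, 'count': 2, 'd': 5, 'a': 3}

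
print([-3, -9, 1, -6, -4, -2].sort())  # None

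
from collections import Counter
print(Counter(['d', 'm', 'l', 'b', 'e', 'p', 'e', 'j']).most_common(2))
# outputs [('e', 2), ('d', 1)]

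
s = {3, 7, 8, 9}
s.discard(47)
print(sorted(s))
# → [3, 7, 8, 9]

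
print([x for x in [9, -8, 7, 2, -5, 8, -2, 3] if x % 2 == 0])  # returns [-8, 2, 8, -2]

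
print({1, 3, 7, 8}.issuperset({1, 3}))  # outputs True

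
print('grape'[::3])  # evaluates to gp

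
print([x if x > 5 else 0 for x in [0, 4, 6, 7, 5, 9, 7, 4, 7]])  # [0, 0, 6, 7, 0, 9, 7, 0, 7]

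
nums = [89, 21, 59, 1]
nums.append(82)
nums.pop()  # 82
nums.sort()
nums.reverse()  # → [89, 59, 21, 1]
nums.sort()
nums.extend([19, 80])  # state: [1, 21, 59, 89, 19, 80]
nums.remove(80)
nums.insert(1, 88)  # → [1, 88, 21, 59, 89, 19]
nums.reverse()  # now [19, 89, 59, 21, 88, 1]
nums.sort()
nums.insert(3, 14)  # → [1, 19, 21, 14, 59, 88, 89]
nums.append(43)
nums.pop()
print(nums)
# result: [1, 19, 21, 14, 59, 88, 89]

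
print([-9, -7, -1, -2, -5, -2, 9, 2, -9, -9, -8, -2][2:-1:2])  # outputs [-1, -5, 9, -9, -8]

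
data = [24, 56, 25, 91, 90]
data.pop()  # 90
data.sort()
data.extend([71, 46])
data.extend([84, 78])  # [24, 25, 56, 91, 71, 46, 84, 78]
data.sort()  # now [24, 25, 46, 56, 71, 78, 84, 91]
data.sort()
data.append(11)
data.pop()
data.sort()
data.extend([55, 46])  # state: [24, 25, 46, 56, 71, 78, 84, 91, 55, 46]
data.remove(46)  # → [24, 25, 56, 71, 78, 84, 91, 55, 46]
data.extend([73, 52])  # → [24, 25, 56, 71, 78, 84, 91, 55, 46, 73, 52]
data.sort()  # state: [24, 25, 46, 52, 55, 56, 71, 73, 78, 84, 91]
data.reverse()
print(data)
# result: [91, 84, 78, 73, 71, 56, 55, 52, 46, 25, 24]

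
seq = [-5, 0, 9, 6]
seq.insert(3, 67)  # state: [-5, 0, 9, 67, 6]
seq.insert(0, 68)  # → [68, -5, 0, 9, 67, 6]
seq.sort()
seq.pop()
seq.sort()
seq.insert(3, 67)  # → [-5, 0, 6, 67, 9, 67]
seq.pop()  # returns 67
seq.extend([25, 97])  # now [-5, 0, 6, 67, 9, 25, 97]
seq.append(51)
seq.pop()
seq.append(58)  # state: [-5, 0, 6, 67, 9, 25, 97, 58]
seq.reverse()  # [58, 97, 25, 9, 67, 6, 0, -5]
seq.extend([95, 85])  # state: [58, 97, 25, 9, 67, 6, 0, -5, 95, 85]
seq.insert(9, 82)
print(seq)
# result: [58, 97, 25, 9, 67, 6, 0, -5, 95, 82, 85]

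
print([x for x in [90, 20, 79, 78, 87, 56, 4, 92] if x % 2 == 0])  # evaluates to [90, 20, 78, 56, 4, 92]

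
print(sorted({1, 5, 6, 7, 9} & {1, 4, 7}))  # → [1, 7]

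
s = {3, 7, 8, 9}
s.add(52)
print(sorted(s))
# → [3, 7, 8, 9, 52]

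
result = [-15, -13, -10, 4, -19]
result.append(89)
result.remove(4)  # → [-15, -13, -10, -19, 89]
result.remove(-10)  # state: [-15, -13, -19, 89]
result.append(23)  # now [-15, -13, -19, 89, 23]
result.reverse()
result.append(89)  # [23, 89, -19, -13, -15, 89]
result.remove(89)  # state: [23, -19, -13, -15, 89]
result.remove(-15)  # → [23, -19, -13, 89]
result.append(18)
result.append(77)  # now [23, -19, -13, 89, 18, 77]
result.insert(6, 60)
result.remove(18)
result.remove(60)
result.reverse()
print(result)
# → [77, 89, -13, -19, 23]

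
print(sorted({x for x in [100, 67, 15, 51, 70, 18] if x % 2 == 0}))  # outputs [18, 70, 100]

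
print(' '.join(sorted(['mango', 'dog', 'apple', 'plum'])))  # apple dog mango plum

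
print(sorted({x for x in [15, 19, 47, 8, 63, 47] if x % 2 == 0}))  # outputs [8]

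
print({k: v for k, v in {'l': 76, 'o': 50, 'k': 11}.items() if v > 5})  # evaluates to {'l': 76, 'o': 50, 'k': 11}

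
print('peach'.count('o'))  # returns 0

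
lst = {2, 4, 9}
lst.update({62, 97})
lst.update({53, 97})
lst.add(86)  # {2, 4, 9, 53, 62, 86, 97}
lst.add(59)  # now {2, 4, 9, 53, 59, 62, 86, 97}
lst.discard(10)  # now {2, 4, 9, 53, 59, 62, 86, 97}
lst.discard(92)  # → {2, 4, 9, 53, 59, 62, 86, 97}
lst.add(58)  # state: {2, 4, 9, 53, 58, 59, 62, 86, 97}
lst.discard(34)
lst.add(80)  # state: {2, 4, 9, 53, 58, 59, 62, 80, 86, 97}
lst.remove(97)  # {2, 4, 9, 53, 58, 59, 62, 80, 86}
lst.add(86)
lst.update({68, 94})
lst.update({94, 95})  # {2, 4, 9, 53, 58, 59, 62, 68, 80, 86, 94, 95}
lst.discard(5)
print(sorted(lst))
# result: [2, 4, 9, 53, 58, 59, 62, 68, 80, 86, 94, 95]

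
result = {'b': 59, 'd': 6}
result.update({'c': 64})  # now {'b': 59, 'd': 6, 'c': 64}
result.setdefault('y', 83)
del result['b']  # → {'d': 6, 'c': 64, 'y': 83}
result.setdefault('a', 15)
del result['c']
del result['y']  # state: {'d': 6, 'a': 15}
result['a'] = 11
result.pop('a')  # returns 11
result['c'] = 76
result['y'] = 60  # {'d': 6, 'c': 76, 'y': 60}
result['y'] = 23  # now {'d': 6, 'c': 76, 'y': 23}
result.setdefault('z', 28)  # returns 28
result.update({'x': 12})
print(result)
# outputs {'d': 6, 'c': 76, 'y': 23, 'z': 28, 'x': 12}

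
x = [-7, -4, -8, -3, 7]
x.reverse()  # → [7, -3, -8, -4, -7]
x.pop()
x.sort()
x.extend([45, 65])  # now [-8, -4, -3, 7, 45, 65]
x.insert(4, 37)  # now [-8, -4, -3, 7, 37, 45, 65]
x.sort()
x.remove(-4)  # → [-8, -3, 7, 37, 45, 65]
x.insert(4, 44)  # [-8, -3, 7, 37, 44, 45, 65]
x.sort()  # [-8, -3, 7, 37, 44, 45, 65]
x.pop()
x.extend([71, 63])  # [-8, -3, 7, 37, 44, 45, 71, 63]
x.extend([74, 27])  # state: [-8, -3, 7, 37, 44, 45, 71, 63, 74, 27]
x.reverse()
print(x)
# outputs [27, 74, 63, 71, 45, 44, 37, 7, -3, -8]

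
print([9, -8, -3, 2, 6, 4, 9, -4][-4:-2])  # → [6, 4]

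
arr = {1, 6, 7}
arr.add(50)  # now {1, 6, 7, 50}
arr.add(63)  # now {1, 6, 7, 50, 63}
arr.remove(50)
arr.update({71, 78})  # {1, 6, 7, 63, 71, 78}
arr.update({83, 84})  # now {1, 6, 7, 63, 71, 78, 83, 84}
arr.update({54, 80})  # {1, 6, 7, 54, 63, 71, 78, 80, 83, 84}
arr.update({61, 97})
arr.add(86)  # {1, 6, 7, 54, 61, 63, 71, 78, 80, 83, 84, 86, 97}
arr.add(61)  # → {1, 6, 7, 54, 61, 63, 71, 78, 80, 83, 84, 86, 97}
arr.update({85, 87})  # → {1, 6, 7, 54, 61, 63, 71, 78, 80, 83, 84, 85, 86, 87, 97}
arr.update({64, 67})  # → {1, 6, 7, 54, 61, 63, 64, 67, 71, 78, 80, 83, 84, 85, 86, 87, 97}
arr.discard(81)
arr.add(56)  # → {1, 6, 7, 54, 56, 61, 63, 64, 67, 71, 78, 80, 83, 84, 85, 86, 87, 97}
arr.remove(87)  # {1, 6, 7, 54, 56, 61, 63, 64, 67, 71, 78, 80, 83, 84, 85, 86, 97}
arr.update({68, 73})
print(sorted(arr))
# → [1, 6, 7, 54, 56, 61, 63, 64, 67, 68, 71, 73, 78, 80, 83, 84, 85, 86, 97]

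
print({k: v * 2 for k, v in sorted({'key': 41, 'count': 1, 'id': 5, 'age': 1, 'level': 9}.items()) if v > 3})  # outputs {'id': 10, 'key': 82, 'level': 18}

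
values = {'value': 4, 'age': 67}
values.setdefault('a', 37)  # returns 37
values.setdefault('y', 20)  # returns 20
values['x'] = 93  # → {'value': 4, 'age': 67, 'a': 37, 'y': 20, 'x': 93}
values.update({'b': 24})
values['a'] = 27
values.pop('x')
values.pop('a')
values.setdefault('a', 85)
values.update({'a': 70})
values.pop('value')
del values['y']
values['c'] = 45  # {'age': 67, 'b': 24, 'a': 70, 'c': 45}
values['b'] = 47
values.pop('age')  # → 67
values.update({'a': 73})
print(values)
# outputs {'b': 47, 'a': 73, 'c': 45}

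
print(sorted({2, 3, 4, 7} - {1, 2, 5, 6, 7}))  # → [3, 4]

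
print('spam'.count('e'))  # 0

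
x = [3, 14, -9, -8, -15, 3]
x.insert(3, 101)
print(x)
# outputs [3, 14, -9, 101, -8, -15, 3]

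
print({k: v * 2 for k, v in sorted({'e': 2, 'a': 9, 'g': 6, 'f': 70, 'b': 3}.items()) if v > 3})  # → {'a': 18, 'f': 140, 'g': 12}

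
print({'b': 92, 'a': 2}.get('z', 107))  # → 107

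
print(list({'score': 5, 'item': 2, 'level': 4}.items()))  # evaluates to [('score', 5), ('item', 2), ('level', 4)]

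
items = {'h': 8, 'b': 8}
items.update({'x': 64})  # {'h': 8, 'b': 8, 'x': 64}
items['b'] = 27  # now {'h': 8, 'b': 27, 'x': 64}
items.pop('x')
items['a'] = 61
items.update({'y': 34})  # {'h': 8, 'b': 27, 'a': 61, 'y': 34}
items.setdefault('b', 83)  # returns 27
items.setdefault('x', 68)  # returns 68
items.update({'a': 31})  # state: {'h': 8, 'b': 27, 'a': 31, 'y': 34, 'x': 68}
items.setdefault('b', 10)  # 27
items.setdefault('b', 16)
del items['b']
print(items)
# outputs {'h': 8, 'a': 31, 'y': 34, 'x': 68}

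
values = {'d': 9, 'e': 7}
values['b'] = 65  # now {'d': 9, 'e': 7, 'b': 65}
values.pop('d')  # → 9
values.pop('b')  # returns 65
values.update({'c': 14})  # {'e': 7, 'c': 14}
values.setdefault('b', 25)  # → 25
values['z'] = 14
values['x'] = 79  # {'e': 7, 'c': 14, 'b': 25, 'z': 14, 'x': 79}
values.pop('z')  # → 14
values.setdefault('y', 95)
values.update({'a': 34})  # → {'e': 7, 'c': 14, 'b': 25, 'x': 79, 'y': 95, 'a': 34}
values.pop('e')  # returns 7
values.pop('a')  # 34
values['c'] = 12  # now {'c': 12, 'b': 25, 'x': 79, 'y': 95}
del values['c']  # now {'b': 25, 'x': 79, 'y': 95}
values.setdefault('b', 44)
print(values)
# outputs {'b': 25, 'x': 79, 'y': 95}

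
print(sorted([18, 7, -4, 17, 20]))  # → [-4, 7, 17, 18, 20]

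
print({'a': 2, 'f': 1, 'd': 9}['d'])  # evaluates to 9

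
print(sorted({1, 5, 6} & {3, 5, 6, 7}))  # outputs [5, 6]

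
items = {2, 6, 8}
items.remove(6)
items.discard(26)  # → {2, 8}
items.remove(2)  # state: {8}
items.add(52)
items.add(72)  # {8, 52, 72}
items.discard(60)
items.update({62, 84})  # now {8, 52, 62, 72, 84}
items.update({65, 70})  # {8, 52, 62, 65, 70, 72, 84}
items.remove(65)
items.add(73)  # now {8, 52, 62, 70, 72, 73, 84}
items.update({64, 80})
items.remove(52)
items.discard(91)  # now {8, 62, 64, 70, 72, 73, 80, 84}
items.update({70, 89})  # {8, 62, 64, 70, 72, 73, 80, 84, 89}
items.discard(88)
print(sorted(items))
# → [8, 62, 64, 70, 72, 73, 80, 84, 89]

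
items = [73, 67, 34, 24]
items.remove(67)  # [73, 34, 24]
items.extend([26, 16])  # [73, 34, 24, 26, 16]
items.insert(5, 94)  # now [73, 34, 24, 26, 16, 94]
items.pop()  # 94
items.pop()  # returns 16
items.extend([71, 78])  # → [73, 34, 24, 26, 71, 78]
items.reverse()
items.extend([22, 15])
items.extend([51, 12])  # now [78, 71, 26, 24, 34, 73, 22, 15, 51, 12]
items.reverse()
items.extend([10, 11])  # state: [12, 51, 15, 22, 73, 34, 24, 26, 71, 78, 10, 11]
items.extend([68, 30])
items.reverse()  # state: [30, 68, 11, 10, 78, 71, 26, 24, 34, 73, 22, 15, 51, 12]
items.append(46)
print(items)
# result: [30, 68, 11, 10, 78, 71, 26, 24, 34, 73, 22, 15, 51, 12, 46]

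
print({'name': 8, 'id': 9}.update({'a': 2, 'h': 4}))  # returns None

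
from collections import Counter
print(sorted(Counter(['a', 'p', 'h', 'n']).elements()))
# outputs ['a', 'h', 'n', 'p']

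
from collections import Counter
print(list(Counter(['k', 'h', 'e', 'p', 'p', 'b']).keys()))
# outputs ['k', 'h', 'e', 'p', 'b']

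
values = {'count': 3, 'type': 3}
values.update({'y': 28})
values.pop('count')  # 3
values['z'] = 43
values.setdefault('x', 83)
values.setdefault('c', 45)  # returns 45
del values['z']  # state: {'type': 3, 'y': 28, 'x': 83, 'c': 45}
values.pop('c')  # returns 45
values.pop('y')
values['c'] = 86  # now {'type': 3, 'x': 83, 'c': 86}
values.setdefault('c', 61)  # 86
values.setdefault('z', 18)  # 18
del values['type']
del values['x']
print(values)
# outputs {'c': 86, 'z': 18}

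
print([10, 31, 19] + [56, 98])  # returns [10, 31, 19, 56, 98]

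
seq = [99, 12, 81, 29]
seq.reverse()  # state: [29, 81, 12, 99]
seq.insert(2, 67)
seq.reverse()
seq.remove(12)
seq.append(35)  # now [99, 67, 81, 29, 35]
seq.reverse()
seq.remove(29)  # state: [35, 81, 67, 99]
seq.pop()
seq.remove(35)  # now [81, 67]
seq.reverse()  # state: [67, 81]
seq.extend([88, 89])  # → [67, 81, 88, 89]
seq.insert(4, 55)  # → [67, 81, 88, 89, 55]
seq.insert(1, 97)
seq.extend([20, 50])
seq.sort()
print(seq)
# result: [20, 50, 55, 67, 81, 88, 89, 97]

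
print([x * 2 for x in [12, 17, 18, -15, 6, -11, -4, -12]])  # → [24, 34, 36, -30, 12, -22, -8, -24]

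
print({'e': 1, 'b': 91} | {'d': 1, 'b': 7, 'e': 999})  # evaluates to {'e': 999, 'b': 7, 'd': 1}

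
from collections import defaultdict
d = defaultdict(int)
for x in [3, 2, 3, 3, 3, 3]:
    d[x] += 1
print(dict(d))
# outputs {3: 5, 2: 1}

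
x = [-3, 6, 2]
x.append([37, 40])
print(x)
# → [-3, 6, 2, [37, 40]]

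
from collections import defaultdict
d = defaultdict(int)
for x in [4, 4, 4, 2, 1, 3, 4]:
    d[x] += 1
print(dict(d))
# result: {4: 4, 2: 1, 1: 1, 3: 1}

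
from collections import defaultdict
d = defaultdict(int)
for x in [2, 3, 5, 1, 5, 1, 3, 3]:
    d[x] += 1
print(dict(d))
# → {2: 1, 3: 3, 5: 2, 1: 2}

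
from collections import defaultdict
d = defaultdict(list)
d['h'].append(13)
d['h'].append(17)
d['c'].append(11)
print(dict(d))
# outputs {'h': [13, 17], 'c': [11]}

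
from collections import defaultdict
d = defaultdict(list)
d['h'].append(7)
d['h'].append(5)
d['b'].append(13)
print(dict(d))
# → {'h': [7, 5], 'b': [13]}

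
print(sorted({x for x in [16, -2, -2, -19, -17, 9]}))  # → [-19, -17, -2, 9, 16]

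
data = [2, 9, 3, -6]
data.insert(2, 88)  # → [2, 9, 88, 3, -6]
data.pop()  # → -6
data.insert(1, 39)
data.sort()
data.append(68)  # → [2, 3, 9, 39, 88, 68]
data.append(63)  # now [2, 3, 9, 39, 88, 68, 63]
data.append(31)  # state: [2, 3, 9, 39, 88, 68, 63, 31]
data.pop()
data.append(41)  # [2, 3, 9, 39, 88, 68, 63, 41]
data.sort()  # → [2, 3, 9, 39, 41, 63, 68, 88]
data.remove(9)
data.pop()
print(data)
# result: [2, 3, 39, 41, 63, 68]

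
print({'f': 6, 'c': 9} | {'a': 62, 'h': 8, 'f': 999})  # {'f': 999, 'c': 9, 'a': 62, 'h': 8}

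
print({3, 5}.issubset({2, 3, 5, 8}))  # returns True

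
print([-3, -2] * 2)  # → [-3, -2, -3, -2]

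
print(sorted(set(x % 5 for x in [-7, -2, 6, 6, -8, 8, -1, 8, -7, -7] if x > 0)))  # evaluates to [1, 3]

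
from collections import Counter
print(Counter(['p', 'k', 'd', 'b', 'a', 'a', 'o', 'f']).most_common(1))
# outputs [('a', 2)]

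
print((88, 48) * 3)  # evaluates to (88, 48, 88, 48, 88, 48)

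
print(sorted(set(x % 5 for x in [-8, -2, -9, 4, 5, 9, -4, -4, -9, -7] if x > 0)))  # [0, 4]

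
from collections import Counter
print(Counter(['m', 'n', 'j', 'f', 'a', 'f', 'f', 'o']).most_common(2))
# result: [('f', 3), ('m', 1)]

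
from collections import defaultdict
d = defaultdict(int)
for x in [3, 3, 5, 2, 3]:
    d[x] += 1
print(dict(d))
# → {3: 3, 5: 1, 2: 1}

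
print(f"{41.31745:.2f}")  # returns 41.32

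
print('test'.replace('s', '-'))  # te-t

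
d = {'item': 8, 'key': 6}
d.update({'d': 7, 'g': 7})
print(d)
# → {'item': 8, 'key': 6, 'd': 7, 'g': 7}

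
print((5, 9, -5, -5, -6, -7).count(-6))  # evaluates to 1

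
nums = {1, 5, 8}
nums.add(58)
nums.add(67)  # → {1, 5, 8, 58, 67}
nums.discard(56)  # {1, 5, 8, 58, 67}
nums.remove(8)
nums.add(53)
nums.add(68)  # {1, 5, 53, 58, 67, 68}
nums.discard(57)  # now {1, 5, 53, 58, 67, 68}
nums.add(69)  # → {1, 5, 53, 58, 67, 68, 69}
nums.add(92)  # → {1, 5, 53, 58, 67, 68, 69, 92}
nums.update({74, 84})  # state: {1, 5, 53, 58, 67, 68, 69, 74, 84, 92}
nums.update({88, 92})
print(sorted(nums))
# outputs [1, 5, 53, 58, 67, 68, 69, 74, 84, 88, 92]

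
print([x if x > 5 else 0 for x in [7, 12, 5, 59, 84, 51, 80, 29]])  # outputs [7, 12, 0, 59, 84, 51, 80, 29]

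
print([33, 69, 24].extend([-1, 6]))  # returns None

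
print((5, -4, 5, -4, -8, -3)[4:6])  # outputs (-8, -3)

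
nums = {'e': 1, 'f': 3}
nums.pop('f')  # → 3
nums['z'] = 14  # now {'e': 1, 'z': 14}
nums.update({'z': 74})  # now {'e': 1, 'z': 74}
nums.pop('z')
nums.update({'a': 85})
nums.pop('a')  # 85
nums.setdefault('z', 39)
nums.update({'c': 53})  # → {'e': 1, 'z': 39, 'c': 53}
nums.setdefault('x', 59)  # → 59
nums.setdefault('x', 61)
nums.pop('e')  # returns 1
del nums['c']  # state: {'z': 39, 'x': 59}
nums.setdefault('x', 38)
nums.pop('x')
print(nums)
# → {'z': 39}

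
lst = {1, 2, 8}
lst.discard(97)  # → {1, 2, 8}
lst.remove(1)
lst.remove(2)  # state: {8}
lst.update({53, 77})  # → {8, 53, 77}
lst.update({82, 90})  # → {8, 53, 77, 82, 90}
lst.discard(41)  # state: {8, 53, 77, 82, 90}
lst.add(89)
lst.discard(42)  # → {8, 53, 77, 82, 89, 90}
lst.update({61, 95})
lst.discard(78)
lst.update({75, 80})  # {8, 53, 61, 75, 77, 80, 82, 89, 90, 95}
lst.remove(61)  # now {8, 53, 75, 77, 80, 82, 89, 90, 95}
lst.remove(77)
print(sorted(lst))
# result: [8, 53, 75, 80, 82, 89, 90, 95]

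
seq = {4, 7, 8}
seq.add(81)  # {4, 7, 8, 81}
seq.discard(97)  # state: {4, 7, 8, 81}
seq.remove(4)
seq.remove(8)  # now {7, 81}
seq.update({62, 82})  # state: {7, 62, 81, 82}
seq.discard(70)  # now {7, 62, 81, 82}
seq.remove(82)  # {7, 62, 81}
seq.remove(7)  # {62, 81}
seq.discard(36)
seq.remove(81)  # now {62}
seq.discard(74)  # {62}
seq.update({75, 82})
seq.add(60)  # {60, 62, 75, 82}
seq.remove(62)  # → {60, 75, 82}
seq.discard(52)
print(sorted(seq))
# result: [60, 75, 82]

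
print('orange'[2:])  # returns ange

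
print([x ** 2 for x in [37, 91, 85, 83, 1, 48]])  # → [1369, 8281, 7225, 6889, 1, 2304]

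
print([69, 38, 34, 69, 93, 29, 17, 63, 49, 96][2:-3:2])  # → [34, 93, 17]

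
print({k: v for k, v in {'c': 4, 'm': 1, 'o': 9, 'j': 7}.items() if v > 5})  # {'o': 9, 'j': 7}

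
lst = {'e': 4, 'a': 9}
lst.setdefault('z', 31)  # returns 31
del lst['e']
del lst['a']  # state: {'z': 31}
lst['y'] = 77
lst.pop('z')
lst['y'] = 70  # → {'y': 70}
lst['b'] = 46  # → {'y': 70, 'b': 46}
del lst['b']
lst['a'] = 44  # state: {'y': 70, 'a': 44}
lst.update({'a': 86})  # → {'y': 70, 'a': 86}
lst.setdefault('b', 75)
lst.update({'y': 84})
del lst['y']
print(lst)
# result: {'a': 86, 'b': 75}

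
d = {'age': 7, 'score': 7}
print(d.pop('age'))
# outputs 7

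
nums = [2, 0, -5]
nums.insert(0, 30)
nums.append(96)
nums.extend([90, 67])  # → [30, 2, 0, -5, 96, 90, 67]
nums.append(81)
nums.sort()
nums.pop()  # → 96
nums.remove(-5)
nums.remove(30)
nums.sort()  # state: [0, 2, 67, 81, 90]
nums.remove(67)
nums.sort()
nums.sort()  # [0, 2, 81, 90]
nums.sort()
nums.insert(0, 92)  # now [92, 0, 2, 81, 90]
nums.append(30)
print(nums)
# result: [92, 0, 2, 81, 90, 30]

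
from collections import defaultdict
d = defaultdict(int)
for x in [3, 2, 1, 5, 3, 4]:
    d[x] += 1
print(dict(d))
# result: {3: 2, 2: 1, 1: 1, 5: 1, 4: 1}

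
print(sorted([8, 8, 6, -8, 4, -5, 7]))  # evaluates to [-8, -5, 4, 6, 7, 8, 8]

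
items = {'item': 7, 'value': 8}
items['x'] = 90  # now {'item': 7, 'value': 8, 'x': 90}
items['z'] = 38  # {'item': 7, 'value': 8, 'x': 90, 'z': 38}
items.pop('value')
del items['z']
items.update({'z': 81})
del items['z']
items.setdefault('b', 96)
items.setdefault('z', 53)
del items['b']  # {'item': 7, 'x': 90, 'z': 53}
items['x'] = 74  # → {'item': 7, 'x': 74, 'z': 53}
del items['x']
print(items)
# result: {'item': 7, 'z': 53}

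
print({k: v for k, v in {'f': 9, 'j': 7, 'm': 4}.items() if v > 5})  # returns {'f': 9, 'j': 7}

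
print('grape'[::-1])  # eparg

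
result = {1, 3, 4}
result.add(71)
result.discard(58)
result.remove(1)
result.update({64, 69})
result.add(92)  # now {3, 4, 64, 69, 71, 92}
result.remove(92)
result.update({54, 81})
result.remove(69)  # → {3, 4, 54, 64, 71, 81}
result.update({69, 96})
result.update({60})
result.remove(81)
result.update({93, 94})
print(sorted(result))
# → [3, 4, 54, 60, 64, 69, 71, 93, 94, 96]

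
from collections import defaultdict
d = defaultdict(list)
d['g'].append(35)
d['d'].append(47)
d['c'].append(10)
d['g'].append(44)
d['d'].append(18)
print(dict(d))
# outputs {'g': [35, 44], 'd': [47, 18], 'c': [10]}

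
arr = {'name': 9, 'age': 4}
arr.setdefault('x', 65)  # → 65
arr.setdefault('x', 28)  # 65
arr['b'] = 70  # {'name': 9, 'age': 4, 'x': 65, 'b': 70}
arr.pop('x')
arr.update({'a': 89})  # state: {'name': 9, 'age': 4, 'b': 70, 'a': 89}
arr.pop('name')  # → 9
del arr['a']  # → {'age': 4, 'b': 70}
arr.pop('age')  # 4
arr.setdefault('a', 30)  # 30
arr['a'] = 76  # {'b': 70, 'a': 76}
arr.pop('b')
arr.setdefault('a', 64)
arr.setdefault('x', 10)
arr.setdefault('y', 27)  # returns 27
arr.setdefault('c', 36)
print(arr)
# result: {'a': 76, 'x': 10, 'y': 27, 'c': 36}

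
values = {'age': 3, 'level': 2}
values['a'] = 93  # {'age': 3, 'level': 2, 'a': 93}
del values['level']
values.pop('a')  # 93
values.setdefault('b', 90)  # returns 90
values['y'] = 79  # {'age': 3, 'b': 90, 'y': 79}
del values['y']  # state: {'age': 3, 'b': 90}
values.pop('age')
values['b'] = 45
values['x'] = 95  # {'b': 45, 'x': 95}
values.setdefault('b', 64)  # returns 45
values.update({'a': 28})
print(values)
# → {'b': 45, 'x': 95, 'a': 28}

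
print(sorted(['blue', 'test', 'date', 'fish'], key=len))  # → ['blue', 'test', 'date', 'fish']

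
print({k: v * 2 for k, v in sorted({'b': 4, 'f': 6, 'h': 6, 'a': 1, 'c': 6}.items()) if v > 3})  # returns {'b': 8, 'c': 12, 'f': 12, 'h': 12}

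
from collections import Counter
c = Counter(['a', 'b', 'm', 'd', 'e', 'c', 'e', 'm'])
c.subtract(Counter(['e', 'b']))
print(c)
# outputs Counter({'m': 2, 'a': 1, 'd': 1, 'e': 1, 'c': 1, 'b': 0})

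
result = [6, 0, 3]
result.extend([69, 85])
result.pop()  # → 85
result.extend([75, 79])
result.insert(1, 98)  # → [6, 98, 0, 3, 69, 75, 79]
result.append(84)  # [6, 98, 0, 3, 69, 75, 79, 84]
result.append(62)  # [6, 98, 0, 3, 69, 75, 79, 84, 62]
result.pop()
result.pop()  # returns 84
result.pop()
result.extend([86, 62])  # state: [6, 98, 0, 3, 69, 75, 86, 62]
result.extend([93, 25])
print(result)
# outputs [6, 98, 0, 3, 69, 75, 86, 62, 93, 25]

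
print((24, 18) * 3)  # (24, 18, 24, 18, 24, 18)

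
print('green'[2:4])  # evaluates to ee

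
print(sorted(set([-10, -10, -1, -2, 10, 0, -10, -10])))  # [-10, -2, -1, 0, 10]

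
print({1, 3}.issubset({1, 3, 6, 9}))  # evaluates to True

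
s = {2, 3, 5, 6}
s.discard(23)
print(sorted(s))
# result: [2, 3, 5, 6]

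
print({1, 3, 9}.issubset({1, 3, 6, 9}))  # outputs True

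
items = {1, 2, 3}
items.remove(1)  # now {2, 3}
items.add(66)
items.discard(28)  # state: {2, 3, 66}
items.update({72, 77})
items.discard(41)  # {2, 3, 66, 72, 77}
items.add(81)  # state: {2, 3, 66, 72, 77, 81}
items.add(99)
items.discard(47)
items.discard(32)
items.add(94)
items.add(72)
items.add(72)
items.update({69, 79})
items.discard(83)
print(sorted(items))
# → [2, 3, 66, 69, 72, 77, 79, 81, 94, 99]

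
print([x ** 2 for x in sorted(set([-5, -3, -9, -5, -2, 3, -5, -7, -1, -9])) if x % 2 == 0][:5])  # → [4]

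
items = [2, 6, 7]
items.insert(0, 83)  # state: [83, 2, 6, 7]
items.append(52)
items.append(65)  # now [83, 2, 6, 7, 52, 65]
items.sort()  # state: [2, 6, 7, 52, 65, 83]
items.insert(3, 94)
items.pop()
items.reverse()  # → [65, 52, 94, 7, 6, 2]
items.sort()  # [2, 6, 7, 52, 65, 94]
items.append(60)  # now [2, 6, 7, 52, 65, 94, 60]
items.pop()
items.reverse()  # [94, 65, 52, 7, 6, 2]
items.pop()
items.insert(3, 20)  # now [94, 65, 52, 20, 7, 6]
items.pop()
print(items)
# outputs [94, 65, 52, 20, 7]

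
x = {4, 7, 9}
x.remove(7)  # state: {4, 9}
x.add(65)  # {4, 9, 65}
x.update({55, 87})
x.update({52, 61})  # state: {4, 9, 52, 55, 61, 65, 87}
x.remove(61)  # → {4, 9, 52, 55, 65, 87}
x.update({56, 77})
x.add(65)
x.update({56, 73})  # {4, 9, 52, 55, 56, 65, 73, 77, 87}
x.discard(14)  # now {4, 9, 52, 55, 56, 65, 73, 77, 87}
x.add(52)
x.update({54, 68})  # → {4, 9, 52, 54, 55, 56, 65, 68, 73, 77, 87}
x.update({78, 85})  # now {4, 9, 52, 54, 55, 56, 65, 68, 73, 77, 78, 85, 87}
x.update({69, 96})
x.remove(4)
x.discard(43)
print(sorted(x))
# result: [9, 52, 54, 55, 56, 65, 68, 69, 73, 77, 78, 85, 87, 96]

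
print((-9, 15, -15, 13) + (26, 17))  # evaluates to (-9, 15, -15, 13, 26, 17)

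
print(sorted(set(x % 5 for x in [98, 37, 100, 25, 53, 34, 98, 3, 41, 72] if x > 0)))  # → [0, 1, 2, 3, 4]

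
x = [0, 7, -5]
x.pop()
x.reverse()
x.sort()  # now [0, 7]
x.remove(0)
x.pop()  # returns 7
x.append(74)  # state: [74]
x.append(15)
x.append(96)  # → [74, 15, 96]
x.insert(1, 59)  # [74, 59, 15, 96]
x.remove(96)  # [74, 59, 15]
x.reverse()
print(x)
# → [15, 59, 74]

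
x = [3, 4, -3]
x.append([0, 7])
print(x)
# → [3, 4, -3, [0, 7]]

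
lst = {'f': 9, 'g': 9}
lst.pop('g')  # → 9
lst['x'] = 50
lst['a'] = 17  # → {'f': 9, 'x': 50, 'a': 17}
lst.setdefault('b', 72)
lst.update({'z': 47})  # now {'f': 9, 'x': 50, 'a': 17, 'b': 72, 'z': 47}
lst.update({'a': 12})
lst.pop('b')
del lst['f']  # {'x': 50, 'a': 12, 'z': 47}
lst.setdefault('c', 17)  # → 17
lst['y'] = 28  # {'x': 50, 'a': 12, 'z': 47, 'c': 17, 'y': 28}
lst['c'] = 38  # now {'x': 50, 'a': 12, 'z': 47, 'c': 38, 'y': 28}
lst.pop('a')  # 12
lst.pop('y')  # 28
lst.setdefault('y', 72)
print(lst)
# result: {'x': 50, 'z': 47, 'c': 38, 'y': 72}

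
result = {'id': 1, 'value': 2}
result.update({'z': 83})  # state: {'id': 1, 'value': 2, 'z': 83}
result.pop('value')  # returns 2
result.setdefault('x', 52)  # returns 52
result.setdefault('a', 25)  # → 25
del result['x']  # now {'id': 1, 'z': 83, 'a': 25}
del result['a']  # {'id': 1, 'z': 83}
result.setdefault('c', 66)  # 66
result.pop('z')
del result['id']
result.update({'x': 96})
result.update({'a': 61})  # {'c': 66, 'x': 96, 'a': 61}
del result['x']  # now {'c': 66, 'a': 61}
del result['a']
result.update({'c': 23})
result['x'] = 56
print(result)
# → {'c': 23, 'x': 56}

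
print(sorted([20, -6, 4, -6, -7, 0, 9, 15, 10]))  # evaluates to [-7, -6, -6, 0, 4, 9, 10, 15, 20]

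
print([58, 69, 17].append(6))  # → None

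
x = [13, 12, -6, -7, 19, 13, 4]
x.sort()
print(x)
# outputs [-7, -6, 4, 12, 13, 13, 19]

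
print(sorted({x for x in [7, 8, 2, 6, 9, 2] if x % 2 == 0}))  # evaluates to [2, 6, 8]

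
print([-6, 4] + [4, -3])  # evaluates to [-6, 4, 4, -3]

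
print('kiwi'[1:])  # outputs iwi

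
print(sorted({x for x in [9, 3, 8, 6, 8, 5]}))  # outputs [3, 5, 6, 8, 9]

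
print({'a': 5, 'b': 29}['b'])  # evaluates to 29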